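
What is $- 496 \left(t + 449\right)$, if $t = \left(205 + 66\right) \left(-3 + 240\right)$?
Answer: $-32079296$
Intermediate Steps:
$t = 64227$ ($t = 271 \cdot 237 = 64227$)
$- 496 \left(t + 449\right) = - 496 \left(64227 + 449\right) = \left(-496\right) 64676 = -32079296$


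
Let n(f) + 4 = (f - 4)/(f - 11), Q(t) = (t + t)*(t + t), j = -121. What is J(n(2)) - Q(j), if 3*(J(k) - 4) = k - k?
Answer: -58560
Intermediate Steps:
Q(t) = 4*t**2 (Q(t) = (2*t)*(2*t) = 4*t**2)
n(f) = -4 + (-4 + f)/(-11 + f) (n(f) = -4 + (f - 4)/(f - 11) = -4 + (-4 + f)/(-11 + f))
J(k) = 4 (J(k) = 4 + (k - k)/3 = 4 + (1/3)*0 = 4 + 0 = 4)
J(n(2)) - Q(j) = 4 - 4*(-121)**2 = 4 - 4*14641 = 4 - 1*58564 = 4 - 58564 = -58560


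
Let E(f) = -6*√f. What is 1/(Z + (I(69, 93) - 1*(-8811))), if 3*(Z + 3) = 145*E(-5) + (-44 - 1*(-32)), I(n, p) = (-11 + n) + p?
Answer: 1791/16122505 + 58*I*√5/16122505 ≈ 0.00011109 + 8.0442e-6*I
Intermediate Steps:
I(n, p) = -11 + n + p
Z = -7 - 290*I*√5 (Z = -3 + (145*(-6*I*√5) + (-44 - 1*(-32)))/3 = -3 + (145*(-6*I*√5) + (-44 + 32))/3 = -3 + (145*(-6*I*√5) - 12)/3 = -3 + (-870*I*√5 - 12)/3 = -3 + (-12 - 870*I*√5)/3 = -3 + (-4 - 290*I*√5) = -7 - 290*I*√5 ≈ -7.0 - 648.46*I)
1/(Z + (I(69, 93) - 1*(-8811))) = 1/((-7 - 290*I*√5) + ((-11 + 69 + 93) - 1*(-8811))) = 1/((-7 - 290*I*√5) + (151 + 8811)) = 1/((-7 - 290*I*√5) + 8962) = 1/(8955 - 290*I*√5)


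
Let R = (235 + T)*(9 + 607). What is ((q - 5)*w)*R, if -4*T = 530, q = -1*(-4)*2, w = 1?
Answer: 189420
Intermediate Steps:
q = 8 (q = 4*2 = 8)
T = -265/2 (T = -¼*530 = -265/2 ≈ -132.50)
R = 63140 (R = (235 - 265/2)*(9 + 607) = (205/2)*616 = 63140)
((q - 5)*w)*R = ((8 - 5)*1)*63140 = (3*1)*63140 = 3*63140 = 189420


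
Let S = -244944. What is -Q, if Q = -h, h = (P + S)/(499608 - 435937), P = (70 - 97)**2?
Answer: -244215/63671 ≈ -3.8356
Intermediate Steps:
P = 729 (P = (-27)**2 = 729)
h = -244215/63671 (h = (729 - 244944)/(499608 - 435937) = -244215/63671 ≈ -3.8356)
Q = 244215/63671 (Q = -1*(-244215/63671) = 244215/63671 ≈ 3.8356)
-Q = -1*244215/63671 = -244215/63671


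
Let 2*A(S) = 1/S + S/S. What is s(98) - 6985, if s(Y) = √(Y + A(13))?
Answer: -6985 + √16653/13 ≈ -6975.1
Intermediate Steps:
A(S) = ½ + 1/(2*S) (A(S) = (1/S + S/S)/2 = (1/S + 1)/2 = (1 + 1/S)/2 = ½ + 1/(2*S))
s(Y) = √(7/13 + Y) (s(Y) = √(Y + (½)*(1 + 13)/13) = √(Y + (½)*(1/13)*14) = √(Y + 7/13) = √(7/13 + Y))
s(98) - 6985 = √(91 + 169*98)/13 - 6985 = √(91 + 16562)/13 - 6985 = √16653/13 - 6985 = -6985 + √16653/13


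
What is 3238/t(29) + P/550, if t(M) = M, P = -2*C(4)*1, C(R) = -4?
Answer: 890566/7975 ≈ 111.67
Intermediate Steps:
P = 8 (P = -2*(-4)*1 = 8*1 = 8)
3238/t(29) + P/550 = 3238/29 + 8/550 = 3238*(1/29) + 8*(1/550) = 3238/29 + 4/275 = 890566/7975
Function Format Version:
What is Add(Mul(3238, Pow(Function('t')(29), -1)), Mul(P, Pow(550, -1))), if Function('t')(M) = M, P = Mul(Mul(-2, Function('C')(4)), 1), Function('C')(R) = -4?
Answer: Rational(890566, 7975) ≈ 111.67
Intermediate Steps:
P = 8 (P = Mul(Mul(-2, -4), 1) = Mul(8, 1) = 8)
Add(Mul(3238, Pow(Function('t')(29), -1)), Mul(P, Pow(550, -1))) = Add(Mul(3238, Pow(29, -1)), Mul(8, Pow(550, -1))) = Add(Mul(3238, Rational(1, 29)), Mul(8, Rational(1, 550))) = Add(Rational(3238, 29), Rational(4, 275)) = Rational(890566, 7975)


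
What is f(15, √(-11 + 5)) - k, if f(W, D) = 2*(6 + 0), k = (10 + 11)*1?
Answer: -9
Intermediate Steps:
k = 21 (k = 21*1 = 21)
f(W, D) = 12 (f(W, D) = 2*6 = 12)
f(15, √(-11 + 5)) - k = 12 - 1*21 = 12 - 21 = -9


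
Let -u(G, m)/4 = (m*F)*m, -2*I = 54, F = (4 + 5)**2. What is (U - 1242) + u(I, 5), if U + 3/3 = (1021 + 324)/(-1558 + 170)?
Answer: -12969429/1388 ≈ -9344.0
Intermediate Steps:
F = 81 (F = 9**2 = 81)
I = -27 (I = -1/2*54 = -27)
u(G, m) = -324*m**2 (u(G, m) = -4*m*81*m = -4*81*m*m = -324*m**2)
U = -2733/1388 (U = -1 + (1021 + 324)/(-1558 + 170) = -1 + 1345/(-1388) = -1 + 1345*(-1/1388) = -1 - 1345/1388 = -2733/1388 ≈ -1.9690)
(U - 1242) + u(I, 5) = (-2733/1388 - 1242) - 324*5**2 = -1726629/1388 - 324*25 = -1726629/1388 - 8100 = -12969429/1388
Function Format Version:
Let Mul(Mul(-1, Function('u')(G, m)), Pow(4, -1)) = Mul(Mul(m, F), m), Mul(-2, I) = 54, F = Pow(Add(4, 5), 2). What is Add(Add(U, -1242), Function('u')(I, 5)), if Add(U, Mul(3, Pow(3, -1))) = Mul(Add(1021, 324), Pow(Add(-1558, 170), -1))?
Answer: Rational(-12969429, 1388) ≈ -9344.0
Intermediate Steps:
F = 81 (F = Pow(9, 2) = 81)
I = -27 (I = Mul(Rational(-1, 2), 54) = -27)
Function('u')(G, m) = Mul(-324, Pow(m, 2)) (Function('u')(G, m) = Mul(-4, Mul(Mul(m, 81), m)) = Mul(-4, Mul(Mul(81, m), m)) = Mul(-4, Mul(81, Pow(m, 2))) = Mul(-324, Pow(m, 2)))
U = Rational(-2733, 1388) (U = Add(-1, Mul(Add(1021, 324), Pow(Add(-1558, 170), -1))) = Add(-1, Mul(1345, Pow(-1388, -1))) = Add(-1, Mul(1345, Rational(-1, 1388))) = Add(-1, Rational(-1345, 1388)) = Rational(-2733, 1388) ≈ -1.9690)
Add(Add(U, -1242), Function('u')(I, 5)) = Add(Add(Rational(-2733, 1388), -1242), Mul(-324, Pow(5, 2))) = Add(Rational(-1726629, 1388), Mul(-324, 25)) = Add(Rational(-1726629, 1388), -8100) = Rational(-12969429, 1388)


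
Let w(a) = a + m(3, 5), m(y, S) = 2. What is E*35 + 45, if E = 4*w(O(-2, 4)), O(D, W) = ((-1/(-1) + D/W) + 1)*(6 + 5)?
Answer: 2635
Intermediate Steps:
O(D, W) = 22 + 11*D/W (O(D, W) = ((-1*(-1) + D/W) + 1)*11 = ((1 + D/W) + 1)*11 = (2 + D/W)*11 = 22 + 11*D/W)
w(a) = 2 + a (w(a) = a + 2 = 2 + a)
E = 74 (E = 4*(2 + (22 + 11*(-2)/4)) = 4*(2 + (22 + 11*(-2)*(1/4))) = 4*(2 + (22 - 11/2)) = 4*(2 + 33/2) = 4*(37/2) = 74)
E*35 + 45 = 74*35 + 45 = 2590 + 45 = 2635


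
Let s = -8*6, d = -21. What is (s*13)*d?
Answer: 13104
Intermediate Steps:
s = -48
(s*13)*d = -48*13*(-21) = -624*(-21) = 13104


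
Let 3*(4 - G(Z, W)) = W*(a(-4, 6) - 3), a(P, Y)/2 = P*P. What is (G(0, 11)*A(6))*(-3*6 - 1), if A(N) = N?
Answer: 11666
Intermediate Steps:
a(P, Y) = 2*P**2 (a(P, Y) = 2*(P*P) = 2*P**2)
G(Z, W) = 4 - 29*W/3 (G(Z, W) = 4 - W*(2*(-4)**2 - 3)/3 = 4 - W*(2*16 - 3)/3 = 4 - W*(32 - 3)/3 = 4 - W*29/3 = 4 - 29*W/3)
(G(0, 11)*A(6))*(-3*6 - 1) = ((4 - 29/3*11)*6)*(-3*6 - 1) = ((4 - 319/3)*6)*(-18 - 1) = -307/3*6*(-19) = -614*(-19) = 11666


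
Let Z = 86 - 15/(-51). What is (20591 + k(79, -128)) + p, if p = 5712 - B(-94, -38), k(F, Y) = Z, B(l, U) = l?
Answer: 450216/17 ≈ 26483.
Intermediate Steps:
Z = 1467/17 (Z = 86 - 15*(-1/51) = 86 + 5/17 = 1467/17 ≈ 86.294)
k(F, Y) = 1467/17
p = 5806 (p = 5712 - 1*(-94) = 5712 + 94 = 5806)
(20591 + k(79, -128)) + p = (20591 + 1467/17) + 5806 = 351514/17 + 5806 = 450216/17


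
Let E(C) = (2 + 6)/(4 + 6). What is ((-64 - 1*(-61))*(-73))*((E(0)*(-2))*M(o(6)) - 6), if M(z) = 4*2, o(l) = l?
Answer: -20586/5 ≈ -4117.2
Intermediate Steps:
M(z) = 8
E(C) = ⅘ (E(C) = 8/10 = 8*(⅒) = ⅘)
((-64 - 1*(-61))*(-73))*((E(0)*(-2))*M(o(6)) - 6) = ((-64 - 1*(-61))*(-73))*(((⅘)*(-2))*8 - 6) = ((-64 + 61)*(-73))*(-8/5*8 - 6) = (-3*(-73))*(-64/5 - 6) = 219*(-94/5) = -20586/5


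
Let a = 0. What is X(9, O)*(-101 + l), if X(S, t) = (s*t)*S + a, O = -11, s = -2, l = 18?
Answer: -16434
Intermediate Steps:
X(S, t) = -2*S*t (X(S, t) = (-2*t)*S + 0 = -2*S*t + 0 = -2*S*t)
X(9, O)*(-101 + l) = (-2*9*(-11))*(-101 + 18) = 198*(-83) = -16434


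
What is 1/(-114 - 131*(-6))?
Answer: 1/672 ≈ 0.0014881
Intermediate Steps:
1/(-114 - 131*(-6)) = 1/(-114 + 786) = 1/672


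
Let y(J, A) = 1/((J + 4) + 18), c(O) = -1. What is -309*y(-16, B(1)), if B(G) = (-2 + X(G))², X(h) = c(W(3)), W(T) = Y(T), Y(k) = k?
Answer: -103/2 ≈ -51.500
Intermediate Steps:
W(T) = T
X(h) = -1
B(G) = 9 (B(G) = (-2 - 1)² = (-3)² = 9)
y(J, A) = 1/(22 + J) (y(J, A) = 1/((4 + J) + 18) = 1/(22 + J))
-309*y(-16, B(1)) = -309/(22 - 16) = -309/6 = -309*⅙ = -103/2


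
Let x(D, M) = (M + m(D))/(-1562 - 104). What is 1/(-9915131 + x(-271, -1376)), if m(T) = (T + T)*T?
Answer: -833/8259376876 ≈ -1.0086e-7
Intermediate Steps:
m(T) = 2*T² (m(T) = (2*T)*T = 2*T²)
x(D, M) = -D²/833 - M/1666 (x(D, M) = (M + 2*D²)/(-1562 - 104) = (M + 2*D²)/(-1666) = (M + 2*D²)*(-1/1666) = -D²/833 - M/1666)
1/(-9915131 + x(-271, -1376)) = 1/(-9915131 + (-1/833*(-271)² - 1/1666*(-1376))) = 1/(-9915131 + (-1/833*73441 + 688/833)) = 1/(-9915131 + (-73441/833 + 688/833)) = 1/(-9915131 - 72753/833) = 1/(-8259376876/833) = -833/8259376876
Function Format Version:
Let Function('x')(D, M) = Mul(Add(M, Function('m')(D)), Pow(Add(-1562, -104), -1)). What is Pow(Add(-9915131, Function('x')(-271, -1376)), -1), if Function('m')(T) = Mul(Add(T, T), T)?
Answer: Rational(-833, 8259376876) ≈ -1.0086e-7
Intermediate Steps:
Function('m')(T) = Mul(2, Pow(T, 2)) (Function('m')(T) = Mul(Mul(2, T), T) = Mul(2, Pow(T, 2)))
Function('x')(D, M) = Add(Mul(Rational(-1, 833), Pow(D, 2)), Mul(Rational(-1, 1666), M)) (Function('x')(D, M) = Mul(Add(M, Mul(2, Pow(D, 2))), Pow(Add(-1562, -104), -1)) = Mul(Add(M, Mul(2, Pow(D, 2))), Pow(-1666, -1)) = Mul(Add(M, Mul(2, Pow(D, 2))), Rational(-1, 1666)) = Add(Mul(Rational(-1, 833), Pow(D, 2)), Mul(Rational(-1, 1666), M)))
Pow(Add(-9915131, Function('x')(-271, -1376)), -1) = Pow(Add(-9915131, Add(Mul(Rational(-1, 833), Pow(-271, 2)), Mul(Rational(-1, 1666), -1376))), -1) = Pow(Add(-9915131, Add(Mul(Rational(-1, 833), 73441), Rational(688, 833))), -1) = Pow(Add(-9915131, Add(Rational(-73441, 833), Rational(688, 833))), -1) = Pow(Add(-9915131, Rational(-72753, 833)), -1) = Pow(Rational(-8259376876, 833), -1) = Rational(-833, 8259376876)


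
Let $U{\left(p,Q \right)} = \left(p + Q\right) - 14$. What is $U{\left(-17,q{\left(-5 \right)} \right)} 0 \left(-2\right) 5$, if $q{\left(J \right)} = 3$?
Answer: $0$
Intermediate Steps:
$U{\left(p,Q \right)} = -14 + Q + p$ ($U{\left(p,Q \right)} = \left(Q + p\right) - 14 = -14 + Q + p$)
$U{\left(-17,q{\left(-5 \right)} \right)} 0 \left(-2\right) 5 = \left(-14 + 3 - 17\right) 0 \left(-2\right) 5 = - 28 \cdot 0 \cdot 5 = \left(-28\right) 0 = 0$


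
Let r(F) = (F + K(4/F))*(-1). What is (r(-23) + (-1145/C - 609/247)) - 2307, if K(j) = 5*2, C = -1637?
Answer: -928267784/404339 ≈ -2295.8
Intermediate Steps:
K(j) = 10
r(F) = -10 - F (r(F) = (F + 10)*(-1) = (10 + F)*(-1) = -10 - F)
(r(-23) + (-1145/C - 609/247)) - 2307 = ((-10 - 1*(-23)) + (-1145/(-1637) - 609/247)) - 2307 = ((-10 + 23) + (-1145*(-1/1637) - 609*1/247)) - 2307 = (13 + (1145/1637 - 609/247)) - 2307 = (13 - 714118/404339) - 2307 = 4542289/404339 - 2307 = -928267784/404339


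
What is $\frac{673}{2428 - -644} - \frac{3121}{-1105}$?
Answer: $\frac{10331377}{3394560} \approx 3.0435$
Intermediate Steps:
$\frac{673}{2428 - -644} - \frac{3121}{-1105} = \frac{673}{2428 + 644} - - \frac{3121}{1105} = \frac{673}{3072} + \frac{3121}{1105} = \frac{10331377}{3394560}$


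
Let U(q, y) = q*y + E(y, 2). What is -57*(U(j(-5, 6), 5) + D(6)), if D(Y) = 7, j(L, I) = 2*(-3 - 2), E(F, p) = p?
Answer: 2337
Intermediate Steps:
j(L, I) = -10 (j(L, I) = 2*(-5) = -10)
U(q, y) = 2 + q*y (U(q, y) = q*y + 2 = 2 + q*y)
-57*(U(j(-5, 6), 5) + D(6)) = -57*((2 - 10*5) + 7) = -57*((2 - 50) + 7) = -57*(-48 + 7) = -57*(-41) = 2337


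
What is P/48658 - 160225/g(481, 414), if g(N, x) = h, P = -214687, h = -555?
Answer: 1535415353/5401038 ≈ 284.28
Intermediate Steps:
g(N, x) = -555
P/48658 - 160225/g(481, 414) = -214687/48658 - 160225/(-555) = -214687*1/48658 - 160225*(-1/555) = -214687/48658 + 32045/111 = 1535415353/5401038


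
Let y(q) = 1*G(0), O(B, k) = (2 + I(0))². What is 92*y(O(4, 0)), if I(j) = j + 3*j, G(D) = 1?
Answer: 92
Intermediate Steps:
I(j) = 4*j
O(B, k) = 4 (O(B, k) = (2 + 4*0)² = (2 + 0)² = 2² = 4)
y(q) = 1 (y(q) = 1*1 = 1)
92*y(O(4, 0)) = 92*1 = 92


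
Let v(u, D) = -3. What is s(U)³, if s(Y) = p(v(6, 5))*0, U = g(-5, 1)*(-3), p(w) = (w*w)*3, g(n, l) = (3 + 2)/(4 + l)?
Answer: 0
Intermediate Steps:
g(n, l) = 5/(4 + l)
p(w) = 3*w² (p(w) = w²*3 = 3*w²)
U = -3 (U = (5/(4 + 1))*(-3) = (5/5)*(-3) = (5*(⅕))*(-3) = 1*(-3) = -3)
s(Y) = 0 (s(Y) = (3*(-3)²)*0 = (3*9)*0 = 27*0 = 0)
s(U)³ = 0³ = 0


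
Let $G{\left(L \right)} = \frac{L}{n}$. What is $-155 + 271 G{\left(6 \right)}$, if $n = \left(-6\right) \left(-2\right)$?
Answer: $- \frac{39}{2} \approx -19.5$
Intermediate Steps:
$n = 12$
$G{\left(L \right)} = \frac{L}{12}$
$-155 + 271 G{\left(6 \right)} = -155 + 271 \cdot \frac{1}{12} \cdot 6 = -155 + 271 \cdot \frac{1}{2} = -155 + \frac{271}{2} = - \frac{39}{2}$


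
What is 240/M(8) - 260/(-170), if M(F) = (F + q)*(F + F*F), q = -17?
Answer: 532/459 ≈ 1.1590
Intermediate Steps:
M(F) = (-17 + F)*(F + F²) (M(F) = (F - 17)*(F + F*F) = (-17 + F)*(F + F²))
240/M(8) - 260/(-170) = 240/((8*(-17 + 8² - 16*8))) - 260/(-170) = 240/((8*(-17 + 64 - 128))) - 260*(-1/170) = 240/((8*(-81))) + 26/17 = 240/(-648) + 26/17 = 240*(-1/648) + 26/17 = -10/27 + 26/17 = 532/459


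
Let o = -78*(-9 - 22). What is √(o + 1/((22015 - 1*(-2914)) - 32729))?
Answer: √1471111122/780 ≈ 49.173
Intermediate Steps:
o = 2418 (o = -78*(-31) = 2418)
√(o + 1/((22015 - 1*(-2914)) - 32729)) = √(2418 + 1/((22015 - 1*(-2914)) - 32729)) = √(2418 + 1/((22015 + 2914) - 32729)) = √(2418 + 1/(24929 - 32729)) = √(2418 + 1/(-7800)) = √(2418 - 1/7800) = √(18860399/7800) = √1471111122/780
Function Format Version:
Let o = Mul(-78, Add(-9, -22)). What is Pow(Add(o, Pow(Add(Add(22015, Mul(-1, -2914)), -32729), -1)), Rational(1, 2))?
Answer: Mul(Rational(1, 780), Pow(1471111122, Rational(1, 2))) ≈ 49.173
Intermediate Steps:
o = 2418 (o = Mul(-78, -31) = 2418)
Pow(Add(o, Pow(Add(Add(22015, Mul(-1, -2914)), -32729), -1)), Rational(1, 2)) = Pow(Add(2418, Pow(Add(Add(22015, Mul(-1, -2914)), -32729), -1)), Rational(1, 2)) = Pow(Add(2418, Pow(Add(Add(22015, 2914), -32729), -1)), Rational(1, 2)) = Pow(Add(2418, Pow(Add(24929, -32729), -1)), Rational(1, 2)) = Pow(Add(2418, Pow(-7800, -1)), Rational(1, 2)) = Pow(Add(2418, Rational(-1, 7800)), Rational(1, 2)) = Pow(Rational(18860399, 7800), Rational(1, 2)) = Mul(Rational(1, 780), Pow(1471111122, Rational(1, 2)))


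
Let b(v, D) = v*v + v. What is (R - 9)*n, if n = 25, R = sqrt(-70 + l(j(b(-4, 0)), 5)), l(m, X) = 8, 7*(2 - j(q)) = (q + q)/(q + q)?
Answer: -225 + 25*I*sqrt(62) ≈ -225.0 + 196.85*I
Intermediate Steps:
b(v, D) = v + v**2 (b(v, D) = v**2 + v = v + v**2)
j(q) = 13/7 (j(q) = 2 - (q + q)/(7*(q + q)) = 2 - 2*q/(7*(2*q)) = 2 - 2*q*1/(2*q)/7 = 2 - 1/7*1 = 2 - 1/7 = 13/7)
R = I*sqrt(62) (R = sqrt(-70 + 8) = sqrt(-62) = I*sqrt(62) ≈ 7.874*I)
(R - 9)*n = (I*sqrt(62) - 9)*25 = (-9 + I*sqrt(62))*25 = -225 + 25*I*sqrt(62)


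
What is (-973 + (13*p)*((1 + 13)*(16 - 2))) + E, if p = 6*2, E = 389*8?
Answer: 32715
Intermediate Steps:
E = 3112
p = 12
(-973 + (13*p)*((1 + 13)*(16 - 2))) + E = (-973 + (13*12)*((1 + 13)*(16 - 2))) + 3112 = (-973 + 156*(14*14)) + 3112 = (-973 + 156*196) + 3112 = (-973 + 30576) + 3112 = 29603 + 3112 = 32715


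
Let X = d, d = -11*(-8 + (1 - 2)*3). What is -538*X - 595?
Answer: -65693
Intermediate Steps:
d = 121 (d = -11*(-8 - 1*3) = -11*(-8 - 3) = -11*(-11) = 121)
X = 121
-538*X - 595 = -538*121 - 595 = -65098 - 595 = -65693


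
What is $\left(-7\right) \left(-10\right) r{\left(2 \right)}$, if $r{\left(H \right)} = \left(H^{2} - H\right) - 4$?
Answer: $-140$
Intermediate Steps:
$r{\left(H \right)} = -4 + H^{2} - H$
$\left(-7\right) \left(-10\right) r{\left(2 \right)} = \left(-7\right) \left(-10\right) \left(-4 + 2^{2} - 2\right) = 70 \left(-4 + 4 - 2\right) = 70 \left(-2\right) = -140$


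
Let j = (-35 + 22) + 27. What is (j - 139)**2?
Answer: 15625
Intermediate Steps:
j = 14 (j = -13 + 27 = 14)
(j - 139)**2 = (14 - 139)**2 = (-125)**2 = 15625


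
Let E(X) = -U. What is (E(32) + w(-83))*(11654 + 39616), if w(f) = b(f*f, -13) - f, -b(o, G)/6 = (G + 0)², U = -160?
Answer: -39529170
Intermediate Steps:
b(o, G) = -6*G² (b(o, G) = -6*(G + 0)² = -6*G²)
E(X) = 160 (E(X) = -1*(-160) = 160)
w(f) = -1014 - f (w(f) = -6*(-13)² - f = -6*169 - f = -1014 - f)
(E(32) + w(-83))*(11654 + 39616) = (160 + (-1014 - 1*(-83)))*(11654 + 39616) = (160 + (-1014 + 83))*51270 = (160 - 931)*51270 = -771*51270 = -39529170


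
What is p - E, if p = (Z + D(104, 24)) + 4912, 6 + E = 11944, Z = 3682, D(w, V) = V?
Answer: -3320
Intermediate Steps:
E = 11938 (E = -6 + 11944 = 11938)
p = 8618 (p = (3682 + 24) + 4912 = 3706 + 4912 = 8618)
p - E = 8618 - 1*11938 = 8618 - 11938 = -3320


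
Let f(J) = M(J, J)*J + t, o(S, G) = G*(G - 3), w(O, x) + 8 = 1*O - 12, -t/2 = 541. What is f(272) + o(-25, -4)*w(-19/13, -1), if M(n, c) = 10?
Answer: 13482/13 ≈ 1037.1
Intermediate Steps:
t = -1082 (t = -2*541 = -1082)
w(O, x) = -20 + O (w(O, x) = -8 + (1*O - 12) = -8 + (O - 12) = -8 + (-12 + O) = -20 + O)
o(S, G) = G*(-3 + G)
f(J) = -1082 + 10*J (f(J) = 10*J - 1082 = -1082 + 10*J)
f(272) + o(-25, -4)*w(-19/13, -1) = (-1082 + 10*272) + (-4*(-3 - 4))*(-20 - 19/13) = (-1082 + 2720) + (-4*(-7))*(-20 - 19*1/13) = 1638 + 28*(-20 - 19/13) = 1638 + 28*(-279/13) = 1638 - 7812/13 = 13482/13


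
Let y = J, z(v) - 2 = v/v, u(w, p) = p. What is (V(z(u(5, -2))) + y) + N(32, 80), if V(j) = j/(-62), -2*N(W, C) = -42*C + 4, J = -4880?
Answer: -198527/62 ≈ -3202.0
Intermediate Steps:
z(v) = 3 (z(v) = 2 + v/v = 2 + 1 = 3)
N(W, C) = -2 + 21*C (N(W, C) = -(-42*C + 4)/2 = -(4 - 42*C)/2 = -2 + 21*C)
y = -4880
V(j) = -j/62 (V(j) = j*(-1/62) = -j/62)
(V(z(u(5, -2))) + y) + N(32, 80) = (-1/62*3 - 4880) + (-2 + 21*80) = (-3/62 - 4880) + (-2 + 1680) = -302563/62 + 1678 = -198527/62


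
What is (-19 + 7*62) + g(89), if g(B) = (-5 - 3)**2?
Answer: 479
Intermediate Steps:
g(B) = 64 (g(B) = (-8)**2 = 64)
(-19 + 7*62) + g(89) = (-19 + 7*62) + 64 = (-19 + 434) + 64 = 415 + 64 = 479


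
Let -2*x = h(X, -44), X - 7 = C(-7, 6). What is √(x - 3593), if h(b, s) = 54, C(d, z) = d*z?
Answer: 2*I*√905 ≈ 60.166*I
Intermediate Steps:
X = -35 (X = 7 - 7*6 = 7 - 42 = -35)
x = -27 (x = -½*54 = -27)
√(x - 3593) = √(-27 - 3593) = √(-3620) = 2*I*√905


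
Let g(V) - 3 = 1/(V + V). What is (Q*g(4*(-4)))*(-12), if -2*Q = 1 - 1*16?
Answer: -4275/16 ≈ -267.19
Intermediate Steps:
g(V) = 3 + 1/(2*V) (g(V) = 3 + 1/(V + V) = 3 + 1/(2*V))
Q = 15/2 (Q = -(1 - 1*16)/2 = -(1 - 16)/2 = -½*(-15) = 15/2 ≈ 7.5000)
(Q*g(4*(-4)))*(-12) = (15*(3 + 1/(2*((4*(-4)))))/2)*(-12) = (15*(3 + (½)/(-16))/2)*(-12) = (15*(3 + (½)*(-1/16))/2)*(-12) = (15*(3 - 1/32)/2)*(-12) = ((15/2)*(95/32))*(-12) = (1425/64)*(-12) = -4275/16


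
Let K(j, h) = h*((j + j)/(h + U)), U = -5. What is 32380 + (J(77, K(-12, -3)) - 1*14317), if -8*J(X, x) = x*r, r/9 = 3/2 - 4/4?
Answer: 289089/16 ≈ 18068.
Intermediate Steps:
r = 9/2 (r = 9*(3/2 - 4/4) = 9*(3*(1/2) - 4*1/4) = 9*(3/2 - 1) = 9*(1/2) = 9/2 ≈ 4.5000)
K(j, h) = 2*h*j/(-5 + h) (K(j, h) = h*((j + j)/(h - 5)) = h*((2*j)/(-5 + h)) = h*(2*j/(-5 + h)) = 2*h*j/(-5 + h))
J(X, x) = -9*x/16 (J(X, x) = -x*9/(8*2) = -9*x/16)
32380 + (J(77, K(-12, -3)) - 1*14317) = 32380 + (-9*(-3)*(-12)/(8*(-5 - 3)) - 1*14317) = 32380 + (-9*(-3)*(-12)/(8*(-8)) - 14317) = 32380 + (-9*(-3)*(-12)*(-1)/(8*8) - 14317) = 32380 + (-9/16*(-9) - 14317) = 32380 + (81/16 - 14317) = 32380 - 228991/16 = 289089/16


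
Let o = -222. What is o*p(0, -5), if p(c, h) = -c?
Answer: 0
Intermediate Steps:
o*p(0, -5) = -(-222)*0 = -222*0 = 0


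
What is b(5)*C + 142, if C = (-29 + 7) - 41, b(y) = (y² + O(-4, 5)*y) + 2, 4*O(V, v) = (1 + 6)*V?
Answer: 646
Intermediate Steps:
O(V, v) = 7*V/4 (O(V, v) = ((1 + 6)*V)/4 = (7*V)/4 = 7*V/4)
b(y) = 2 + y² - 7*y (b(y) = (y² + ((7/4)*(-4))*y) + 2 = (y² - 7*y) + 2 = 2 + y² - 7*y)
C = -63 (C = -22 - 41 = -63)
b(5)*C + 142 = (2 + 5² - 7*5)*(-63) + 142 = (2 + 25 - 35)*(-63) + 142 = -8*(-63) + 142 = 504 + 142 = 646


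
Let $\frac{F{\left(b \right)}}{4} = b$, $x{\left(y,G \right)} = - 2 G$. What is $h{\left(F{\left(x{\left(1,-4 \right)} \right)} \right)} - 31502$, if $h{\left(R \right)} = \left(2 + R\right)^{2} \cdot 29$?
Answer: $2022$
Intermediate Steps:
$F{\left(b \right)} = 4 b$
$h{\left(R \right)} = 29 \left(2 + R\right)^{2}$
$h{\left(F{\left(x{\left(1,-4 \right)} \right)} \right)} - 31502 = 29 \left(2 + 4 \left(\left(-2\right) \left(-4\right)\right)\right)^{2} - 31502 = 29 \left(2 + 4 \cdot 8\right)^{2} - 31502 = 29 \left(2 + 32\right)^{2} - 31502 = 29 \cdot 34^{2} - 31502 = 29 \cdot 1156 - 31502 = 33524 - 31502 = 2022$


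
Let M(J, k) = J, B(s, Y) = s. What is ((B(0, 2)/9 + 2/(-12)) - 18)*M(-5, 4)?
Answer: 545/6 ≈ 90.833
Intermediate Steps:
((B(0, 2)/9 + 2/(-12)) - 18)*M(-5, 4) = ((0/9 + 2/(-12)) - 18)*(-5) = ((0*(⅑) + 2*(-1/12)) - 18)*(-5) = ((0 - ⅙) - 18)*(-5) = (-⅙ - 18)*(-5) = -109/6*(-5) = 545/6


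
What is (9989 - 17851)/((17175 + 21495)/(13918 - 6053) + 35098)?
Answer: -6183463/27608444 ≈ -0.22397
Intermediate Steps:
(9989 - 17851)/((17175 + 21495)/(13918 - 6053) + 35098) = -7862/(38670/7865 + 35098) = -7862/(38670*(1/7865) + 35098) = -7862/(7734/1573 + 35098) = -7862/55216888/1573 = -7862*1573/55216888 = -6183463/27608444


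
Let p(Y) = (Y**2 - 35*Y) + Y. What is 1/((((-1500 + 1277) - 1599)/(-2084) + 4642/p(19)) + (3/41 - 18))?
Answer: -12175770/405943439 ≈ -0.029994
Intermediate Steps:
p(Y) = Y**2 - 34*Y
1/((((-1500 + 1277) - 1599)/(-2084) + 4642/p(19)) + (3/41 - 18)) = 1/((((-1500 + 1277) - 1599)/(-2084) + 4642/((19*(-34 + 19)))) + (3/41 - 18)) = 1/(((-223 - 1599)*(-1/2084) + 4642/((19*(-15)))) + (3*(1/41) - 18)) = 1/((-1822*(-1/2084) + 4642/(-285)) + (3/41 - 18)) = 1/((911/1042 + 4642*(-1/285)) - 735/41) = 1/((911/1042 - 4642/285) - 735/41) = 1/(-4577329/296970 - 735/41) = 1/(-405943439/12175770) = -12175770/405943439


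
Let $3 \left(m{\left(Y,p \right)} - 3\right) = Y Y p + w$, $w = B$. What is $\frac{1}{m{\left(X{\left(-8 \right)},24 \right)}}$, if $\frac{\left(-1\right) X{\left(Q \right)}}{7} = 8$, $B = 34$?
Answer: $\frac{3}{75307} \approx 3.9837 \cdot 10^{-5}$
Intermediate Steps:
$X{\left(Q \right)} = -56$ ($X{\left(Q \right)} = \left(-7\right) 8 = -56$)
$w = 34$
$m{\left(Y,p \right)} = \frac{43}{3} + \frac{p Y^{2}}{3}$ ($m{\left(Y,p \right)} = 3 + \frac{Y Y p + 34}{3} = 3 + \frac{Y^{2} p + 34}{3} = 3 + \frac{p Y^{2} + 34}{3} = 3 + \frac{34 + p Y^{2}}{3} = 3 + \left(\frac{34}{3} + \frac{p Y^{2}}{3}\right) = \frac{43}{3} + \frac{p Y^{2}}{3}$)
$\frac{1}{m{\left(X{\left(-8 \right)},24 \right)}} = \frac{1}{\frac{43}{3} + \frac{1}{3} \cdot 24 \left(-56\right)^{2}} = \frac{1}{\frac{43}{3} + \frac{1}{3} \cdot 24 \cdot 3136} = \frac{1}{\frac{43}{3} + 25088} = \frac{1}{\frac{75307}{3}} = \frac{3}{75307}$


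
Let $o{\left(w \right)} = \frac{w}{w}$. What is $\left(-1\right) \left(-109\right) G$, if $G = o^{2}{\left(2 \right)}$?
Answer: $109$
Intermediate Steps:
$o{\left(w \right)} = 1$
$G = 1$ ($G = 1^{2} = 1$)
$\left(-1\right) \left(-109\right) G = \left(-1\right) \left(-109\right) 1 = 109 \cdot 1 = 109$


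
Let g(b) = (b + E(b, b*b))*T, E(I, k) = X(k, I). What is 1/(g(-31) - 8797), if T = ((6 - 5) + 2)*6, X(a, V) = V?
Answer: -1/9913 ≈ -0.00010088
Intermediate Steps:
E(I, k) = I
T = 18 (T = (1 + 2)*6 = 3*6 = 18)
g(b) = 36*b (g(b) = (b + b)*18 = (2*b)*18 = 36*b)
1/(g(-31) - 8797) = 1/(36*(-31) - 8797) = 1/(-1116 - 8797) = 1/(-9913) = -1/9913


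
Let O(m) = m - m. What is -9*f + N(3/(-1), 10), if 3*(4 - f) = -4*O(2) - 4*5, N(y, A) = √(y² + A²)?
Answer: -96 + √109 ≈ -85.560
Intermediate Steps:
O(m) = 0
N(y, A) = √(A² + y²)
f = 32/3 (f = 4 - (-4*0 - 4*5)/3 = 4 - (0 - 20)/3 = 4 - ⅓*(-20) = 4 + 20/3 = 32/3 ≈ 10.667)
-9*f + N(3/(-1), 10) = -9*32/3 + √(10² + (3/(-1))²) = -96 + √(100 + (3*(-1))²) = -96 + √(100 + (-3)²) = -96 + √(100 + 9) = -96 + √109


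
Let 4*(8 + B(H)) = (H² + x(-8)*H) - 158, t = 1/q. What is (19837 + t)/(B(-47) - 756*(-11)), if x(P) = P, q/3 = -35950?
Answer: 4278840898/1922911575 ≈ 2.2252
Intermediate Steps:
q = -107850 (q = 3*(-35950) = -107850)
t = -1/107850 (t = 1/(-107850) = -1/107850 ≈ -9.2721e-6)
B(H) = -95/2 - 2*H + H²/4 (B(H) = -8 + ((H² - 8*H) - 158)/4 = -8 + (-158 + H² - 8*H)/4 = -8 + (-79/2 - 2*H + H²/4) = -95/2 - 2*H + H²/4)
(19837 + t)/(B(-47) - 756*(-11)) = (19837 - 1/107850)/((-95/2 - 2*(-47) + (¼)*(-47)²) - 756*(-11)) = 2139420449/(107850*((-95/2 + 94 + (¼)*2209) + 8316)) = 2139420449/(107850*((-95/2 + 94 + 2209/4) + 8316)) = 2139420449/(107850*(2395/4 + 8316)) = 2139420449/(107850*(35659/4)) = (2139420449/107850)*(4/35659) = 4278840898/1922911575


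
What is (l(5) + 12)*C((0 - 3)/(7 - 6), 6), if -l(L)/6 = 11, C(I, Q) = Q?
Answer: -324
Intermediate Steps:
l(L) = -66 (l(L) = -6*11 = -66)
(l(5) + 12)*C((0 - 3)/(7 - 6), 6) = (-66 + 12)*6 = -54*6 = -324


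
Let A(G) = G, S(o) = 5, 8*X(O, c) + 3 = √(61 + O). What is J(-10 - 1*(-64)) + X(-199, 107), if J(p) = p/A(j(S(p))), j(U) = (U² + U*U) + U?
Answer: 267/440 + I*√138/8 ≈ 0.60682 + 1.4684*I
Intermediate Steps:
X(O, c) = -3/8 + √(61 + O)/8
j(U) = U + 2*U² (j(U) = (U² + U²) + U = 2*U² + U = U + 2*U²)
J(p) = p/55 (J(p) = p/((5*(1 + 2*5))) = p/((5*(1 + 10))) = p/((5*11)) = p/55)
J(-10 - 1*(-64)) + X(-199, 107) = (-10 - 1*(-64))/55 + (-3/8 + √(61 - 199)/8) = (-10 + 64)/55 + (-3/8 + √(-138)/8) = (1/55)*54 + (-3/8 + (I*√138)/8) = 54/55 + (-3/8 + I*√138/8) = 267/440 + I*√138/8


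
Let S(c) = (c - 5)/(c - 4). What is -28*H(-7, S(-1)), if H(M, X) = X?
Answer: -168/5 ≈ -33.600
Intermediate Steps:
S(c) = (-5 + c)/(-4 + c)
-28*H(-7, S(-1)) = -28*(-5 - 1)/(-4 - 1) = -28*(-6)/(-5) = -(-28)*(-6)/5 = -28*6/5 = -168/5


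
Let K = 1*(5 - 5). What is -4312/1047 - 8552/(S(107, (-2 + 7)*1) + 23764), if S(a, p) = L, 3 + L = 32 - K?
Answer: -37183120/8303757 ≈ -4.4779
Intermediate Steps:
K = 0 (K = 1*0 = 0)
L = 29 (L = -3 + (32 - 1*0) = -3 + (32 + 0) = -3 + 32 = 29)
S(a, p) = 29
-4312/1047 - 8552/(S(107, (-2 + 7)*1) + 23764) = -4312/1047 - 8552/(29 + 23764) = -4312*1/1047 - 8552/23793 = -4312/1047 - 8552*1/23793 = -4312/1047 - 8552/23793 = -37183120/8303757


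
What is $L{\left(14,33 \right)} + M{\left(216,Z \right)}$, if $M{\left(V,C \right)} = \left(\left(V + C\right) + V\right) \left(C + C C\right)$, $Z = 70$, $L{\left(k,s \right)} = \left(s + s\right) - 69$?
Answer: $2494937$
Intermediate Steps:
$L{\left(k,s \right)} = -69 + 2 s$ ($L{\left(k,s \right)} = 2 s - 69 = -69 + 2 s$)
$M{\left(V,C \right)} = \left(C + C^{2}\right) \left(C + 2 V\right)$ ($M{\left(V,C \right)} = \left(\left(C + V\right) + V\right) \left(C + C^{2}\right) = \left(C + 2 V\right) \left(C + C^{2}\right) = \left(C + C^{2}\right) \left(C + 2 V\right)$)
$L{\left(14,33 \right)} + M{\left(216,Z \right)} = \left(-69 + 2 \cdot 33\right) + 70 \left(70 + 70^{2} + 2 \cdot 216 + 2 \cdot 70 \cdot 216\right) = \left(-69 + 66\right) + 70 \left(70 + 4900 + 432 + 30240\right) = -3 + 70 \cdot 35642 = -3 + 2494940 = 2494937$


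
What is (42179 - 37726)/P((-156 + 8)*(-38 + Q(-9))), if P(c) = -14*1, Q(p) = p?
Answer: -4453/14 ≈ -318.07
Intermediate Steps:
P(c) = -14
(42179 - 37726)/P((-156 + 8)*(-38 + Q(-9))) = (42179 - 37726)/(-14) = 4453*(-1/14) = -4453/14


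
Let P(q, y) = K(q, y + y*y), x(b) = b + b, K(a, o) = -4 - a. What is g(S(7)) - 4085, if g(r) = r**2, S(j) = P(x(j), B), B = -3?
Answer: -3761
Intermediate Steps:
x(b) = 2*b
P(q, y) = -4 - q
S(j) = -4 - 2*j
g(S(7)) - 4085 = (-4 - 2*7)**2 - 4085 = (-4 - 14)**2 - 4085 = (-18)**2 - 4085 = 324 - 4085 = -3761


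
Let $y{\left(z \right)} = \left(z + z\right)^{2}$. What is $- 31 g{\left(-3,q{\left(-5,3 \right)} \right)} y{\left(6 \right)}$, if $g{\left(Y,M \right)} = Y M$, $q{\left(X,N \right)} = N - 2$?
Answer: $13392$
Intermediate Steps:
$y{\left(z \right)} = 4 z^{2}$ ($y{\left(z \right)} = \left(2 z\right)^{2} = 4 z^{2}$)
$q{\left(X,N \right)} = -2 + N$
$g{\left(Y,M \right)} = M Y$
$- 31 g{\left(-3,q{\left(-5,3 \right)} \right)} y{\left(6 \right)} = - 31 \left(-2 + 3\right) \left(-3\right) 4 \cdot 6^{2} = - 31 \cdot 1 \left(-3\right) 4 \cdot 36 = \left(-31\right) \left(-3\right) 144 = 93 \cdot 144 = 13392$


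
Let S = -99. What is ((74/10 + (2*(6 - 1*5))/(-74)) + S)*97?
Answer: -1644247/185 ≈ -8887.8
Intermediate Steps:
((74/10 + (2*(6 - 1*5))/(-74)) + S)*97 = ((74/10 + (2*(6 - 1*5))/(-74)) - 99)*97 = ((74*(⅒) + (2*(6 - 5))*(-1/74)) - 99)*97 = ((37/5 + (2*1)*(-1/74)) - 99)*97 = ((37/5 + 2*(-1/74)) - 99)*97 = ((37/5 - 1/37) - 99)*97 = (1364/185 - 99)*97 = -16951/185*97 = -1644247/185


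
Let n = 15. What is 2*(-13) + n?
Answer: -11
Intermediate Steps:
2*(-13) + n = 2*(-13) + 15 = -26 + 15 = -11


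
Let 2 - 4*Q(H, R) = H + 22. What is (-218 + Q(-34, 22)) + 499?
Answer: 569/2 ≈ 284.50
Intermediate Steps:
Q(H, R) = -5 - H/4 (Q(H, R) = ½ - (H + 22)/4 = ½ - (22 + H)/4 = ½ + (-11/2 - H/4) = -5 - H/4)
(-218 + Q(-34, 22)) + 499 = (-218 + (-5 - ¼*(-34))) + 499 = (-218 + (-5 + 17/2)) + 499 = (-218 + 7/2) + 499 = -429/2 + 499 = 569/2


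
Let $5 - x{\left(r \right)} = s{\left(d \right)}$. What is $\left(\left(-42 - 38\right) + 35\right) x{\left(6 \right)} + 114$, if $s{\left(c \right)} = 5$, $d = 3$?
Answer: $114$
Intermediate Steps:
$x{\left(r \right)} = 0$ ($x{\left(r \right)} = 5 - 5 = 0$)
$\left(\left(-42 - 38\right) + 35\right) x{\left(6 \right)} + 114 = \left(\left(-42 - 38\right) + 35\right) 0 + 114 = \left(-80 + 35\right) 0 + 114 = \left(-45\right) 0 + 114 = 0 + 114 = 114$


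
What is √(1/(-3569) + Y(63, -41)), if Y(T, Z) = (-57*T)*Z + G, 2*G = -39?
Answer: √7500579599530/7138 ≈ 383.68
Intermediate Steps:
G = -39/2 (G = (½)*(-39) = -39/2 ≈ -19.500)
Y(T, Z) = -39/2 - 57*T*Z (Y(T, Z) = (-57*T)*Z - 39/2 = -57*T*Z - 39/2 = -39/2 - 57*T*Z)
√(1/(-3569) + Y(63, -41)) = √(1/(-3569) + (-39/2 - 57*63*(-41))) = √(-1/3569 + (-39/2 + 147231)) = √(-1/3569 + 294423/2) = √(1050795685/7138) = √7500579599530/7138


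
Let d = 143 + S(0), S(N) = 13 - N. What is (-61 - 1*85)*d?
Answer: -22776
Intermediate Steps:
d = 156 (d = 143 + (13 - 1*0) = 143 + (13 + 0) = 143 + 13 = 156)
(-61 - 1*85)*d = (-61 - 1*85)*156 = (-61 - 85)*156 = -146*156 = -22776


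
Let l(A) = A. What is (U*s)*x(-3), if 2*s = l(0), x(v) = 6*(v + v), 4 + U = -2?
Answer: 0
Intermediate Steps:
U = -6 (U = -4 - 2 = -6)
x(v) = 12*v (x(v) = 6*(2*v) = 12*v)
s = 0 (s = (1/2)*0 = 0)
(U*s)*x(-3) = (-6*0)*(12*(-3)) = 0*(-36) = 0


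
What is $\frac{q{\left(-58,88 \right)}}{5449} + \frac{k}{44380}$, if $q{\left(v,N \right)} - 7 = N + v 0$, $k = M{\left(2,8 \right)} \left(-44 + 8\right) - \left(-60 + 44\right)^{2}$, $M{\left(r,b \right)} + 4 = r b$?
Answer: $\frac{116797}{60456655} \approx 0.0019319$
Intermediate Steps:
$M{\left(r,b \right)} = -4 + b r$ ($M{\left(r,b \right)} = -4 + r b = -4 + b r$)
$k = -688$ ($k = \left(-4 + 8 \cdot 2\right) \left(-44 + 8\right) - \left(-60 + 44\right)^{2} = \left(-4 + 16\right) \left(-36\right) - \left(-16\right)^{2} = 12 \left(-36\right) - 256 = -432 - 256 = -688$)
$q{\left(v,N \right)} = 7 + N$ ($q{\left(v,N \right)} = 7 + \left(N + v 0\right) = 7 + \left(N + 0\right) = 7 + N$)
$\frac{q{\left(-58,88 \right)}}{5449} + \frac{k}{44380} = \frac{7 + 88}{5449} - \frac{688}{44380} = 95 \cdot \frac{1}{5449} - \frac{172}{11095} = \frac{95}{5449} - \frac{172}{11095} = \frac{116797}{60456655}$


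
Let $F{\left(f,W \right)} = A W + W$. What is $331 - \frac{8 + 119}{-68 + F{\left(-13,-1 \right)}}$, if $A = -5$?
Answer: $\frac{21311}{64} \approx 332.98$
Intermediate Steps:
$F{\left(f,W \right)} = - 4 W$ ($F{\left(f,W \right)} = - 5 W + W = - 4 W$)
$331 - \frac{8 + 119}{-68 + F{\left(-13,-1 \right)}} = 331 - \frac{8 + 119}{-68 - -4} = 331 - \frac{127}{-68 + 4} = 331 - \frac{127}{-64} = 331 - 127 \left(- \frac{1}{64}\right) = 331 - - \frac{127}{64} = 331 + \frac{127}{64} = \frac{21311}{64}$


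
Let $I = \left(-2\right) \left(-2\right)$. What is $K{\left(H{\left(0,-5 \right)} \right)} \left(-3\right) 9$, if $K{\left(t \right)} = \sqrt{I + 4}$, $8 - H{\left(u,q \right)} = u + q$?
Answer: $- 54 \sqrt{2} \approx -76.368$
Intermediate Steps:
$I = 4$
$H{\left(u,q \right)} = 8 - q - u$ ($H{\left(u,q \right)} = 8 - \left(u + q\right) = 8 - \left(q + u\right) = 8 - q - u$)
$K{\left(t \right)} = 2 \sqrt{2}$ ($K{\left(t \right)} = \sqrt{4 + 4} = \sqrt{8} = 2 \sqrt{2}$)
$K{\left(H{\left(0,-5 \right)} \right)} \left(-3\right) 9 = 2 \sqrt{2} \left(-3\right) 9 = - 6 \sqrt{2} \cdot 9 = - 54 \sqrt{2}$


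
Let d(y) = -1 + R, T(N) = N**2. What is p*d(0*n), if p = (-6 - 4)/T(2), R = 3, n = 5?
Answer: -5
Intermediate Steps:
d(y) = 2 (d(y) = -1 + 3 = 2)
p = -5/2 (p = (-6 - 4)/(2**2) = -10/4 = -10*1/4 = -5/2 ≈ -2.5000)
p*d(0*n) = -5/2*2 = -5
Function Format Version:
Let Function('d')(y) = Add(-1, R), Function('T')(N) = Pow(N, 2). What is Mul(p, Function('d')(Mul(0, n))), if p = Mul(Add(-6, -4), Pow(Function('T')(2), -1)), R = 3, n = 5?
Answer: -5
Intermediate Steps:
Function('d')(y) = 2 (Function('d')(y) = Add(-1, 3) = 2)
p = Rational(-5, 2) (p = Mul(Add(-6, -4), Pow(Pow(2, 2), -1)) = Mul(-10, Pow(4, -1)) = Mul(-10, Rational(1, 4)) = Rational(-5, 2) ≈ -2.5000)
Mul(p, Function('d')(Mul(0, n))) = Mul(Rational(-5, 2), 2) = -5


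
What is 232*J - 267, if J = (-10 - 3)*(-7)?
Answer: 20845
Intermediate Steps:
J = 91 (J = -13*(-7) = 91)
232*J - 267 = 232*91 - 267 = 21112 - 267 = 20845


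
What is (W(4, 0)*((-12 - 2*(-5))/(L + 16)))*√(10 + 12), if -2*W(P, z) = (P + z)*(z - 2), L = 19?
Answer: -8*√22/35 ≈ -1.0721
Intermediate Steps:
W(P, z) = -(-2 + z)*(P + z)/2 (W(P, z) = -(P + z)*(z - 2)/2 = -(P + z)*(-2 + z)/2 = -(-2 + z)*(P + z)/2)
(W(4, 0)*((-12 - 2*(-5))/(L + 16)))*√(10 + 12) = ((4 + 0 - ½*0² - ½*4*0)*((-12 - 2*(-5))/(19 + 16)))*√(10 + 12) = ((4 + 0 - ½*0 + 0)*((-12 + 10)/35))*√22 = ((4 + 0 + 0 + 0)*(-2*1/35))*√22 = (4*(-2/35))*√22 = -8*√22/35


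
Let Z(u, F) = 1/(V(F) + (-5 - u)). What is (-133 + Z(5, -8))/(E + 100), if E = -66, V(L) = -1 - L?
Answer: -200/51 ≈ -3.9216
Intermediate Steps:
Z(u, F) = 1/(-6 - F - u) (Z(u, F) = 1/((-1 - F) + (-5 - u)) = 1/(-6 - F - u))
(-133 + Z(5, -8))/(E + 100) = (-133 - 1/(6 - 8 + 5))/(-66 + 100) = (-133 - 1/3)/34 = (1/34)*(-400/3) = -200/51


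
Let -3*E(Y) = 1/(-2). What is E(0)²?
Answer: 1/36 ≈ 0.027778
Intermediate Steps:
E(Y) = ⅙ (E(Y) = -⅓/(-2) = -⅓*(-½) = ⅙)
E(0)² = (⅙)² = 1/36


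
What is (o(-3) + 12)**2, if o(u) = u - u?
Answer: 144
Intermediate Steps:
o(u) = 0
(o(-3) + 12)**2 = (0 + 12)**2 = 12**2 = 144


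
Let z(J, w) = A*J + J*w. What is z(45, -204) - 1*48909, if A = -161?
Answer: -65334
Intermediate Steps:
z(J, w) = -161*J + J*w
z(45, -204) - 1*48909 = 45*(-161 - 204) - 1*48909 = 45*(-365) - 48909 = -16425 - 48909 = -65334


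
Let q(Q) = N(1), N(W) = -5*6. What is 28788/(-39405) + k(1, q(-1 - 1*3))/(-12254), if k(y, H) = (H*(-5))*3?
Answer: -61750067/80478145 ≈ -0.76729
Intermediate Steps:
N(W) = -30
q(Q) = -30
k(y, H) = -15*H (k(y, H) = -5*H*3 = -15*H)
28788/(-39405) + k(1, q(-1 - 1*3))/(-12254) = 28788/(-39405) - 15*(-30)/(-12254) = 28788*(-1/39405) + 450*(-1/12254) = -9596/13135 - 225/6127 = -61750067/80478145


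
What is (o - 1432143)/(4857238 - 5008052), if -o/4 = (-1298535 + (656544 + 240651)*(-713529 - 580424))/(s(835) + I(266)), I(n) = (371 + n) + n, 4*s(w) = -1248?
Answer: -1547623814989/29710358 ≈ -52090.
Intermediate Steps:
s(w) = -312 (s(w) = (¼)*(-1248) = -312)
I(n) = 371 + 2*n
o = 1547905947160/197 (o = -4*(-1298535 + (656544 + 240651)*(-713529 - 580424))/(-312 + (371 + 2*266)) = -4*(-1298535 + 897195*(-1293953))/(-312 + (371 + 532)) = -4*(-1298535 - 1160928161835)/(-312 + 903) = -(-4643717841480)/591 = -4*(-386976486790/197) = 1547905947160/197 ≈ 7.8574e+9)
(o - 1432143)/(4857238 - 5008052) = (1547905947160/197 - 1432143)/(4857238 - 5008052) = (1547623814989/197)/(-150814) = (1547623814989/197)*(-1/150814) = -1547623814989/29710358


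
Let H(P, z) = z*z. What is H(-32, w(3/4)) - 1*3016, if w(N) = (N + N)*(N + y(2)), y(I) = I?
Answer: -191935/64 ≈ -2999.0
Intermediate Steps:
w(N) = 2*N*(2 + N) (w(N) = (N + N)*(N + 2) = (2*N)*(2 + N) = 2*N*(2 + N))
H(P, z) = z**2
H(-32, w(3/4)) - 1*3016 = (2*(3/4)*(2 + 3/4))**2 - 1*3016 = (2*(3*(1/4))*(2 + 3*(1/4)))**2 - 3016 = (2*(3/4)*(2 + 3/4))**2 - 3016 = (2*(3/4)*(11/4))**2 - 3016 = (33/8)**2 - 3016 = 1089/64 - 3016 = -191935/64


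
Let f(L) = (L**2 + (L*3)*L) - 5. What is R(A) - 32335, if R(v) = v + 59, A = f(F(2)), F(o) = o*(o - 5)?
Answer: -32137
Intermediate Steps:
F(o) = o*(-5 + o)
f(L) = -5 + 4*L**2 (f(L) = (L**2 + (3*L)*L) - 5 = (L**2 + 3*L**2) - 5 = 4*L**2 - 5 = -5 + 4*L**2)
A = 139 (A = -5 + 4*(2*(-5 + 2))**2 = -5 + 4*(2*(-3))**2 = -5 + 4*(-6)**2 = -5 + 4*36 = -5 + 144 = 139)
R(v) = 59 + v
R(A) - 32335 = (59 + 139) - 32335 = 198 - 32335 = -32137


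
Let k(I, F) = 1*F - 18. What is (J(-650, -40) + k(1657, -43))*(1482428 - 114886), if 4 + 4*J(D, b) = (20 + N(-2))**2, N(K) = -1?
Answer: 77266123/2 ≈ 3.8633e+7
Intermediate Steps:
k(I, F) = -18 + F (k(I, F) = F - 18 = -18 + F)
J(D, b) = 357/4 (J(D, b) = -1 + (20 - 1)**2/4 = -1 + (1/4)*19**2 = -1 + (1/4)*361 = -1 + 361/4 = 357/4)
(J(-650, -40) + k(1657, -43))*(1482428 - 114886) = (357/4 + (-18 - 43))*(1482428 - 114886) = (357/4 - 61)*1367542 = (113/4)*1367542 = 77266123/2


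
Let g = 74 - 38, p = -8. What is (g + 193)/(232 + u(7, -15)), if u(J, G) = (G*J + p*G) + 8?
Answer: 229/255 ≈ 0.89804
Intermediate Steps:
g = 36
u(J, G) = 8 - 8*G + G*J (u(J, G) = (G*J - 8*G) + 8 = (-8*G + G*J) + 8 = 8 - 8*G + G*J)
(g + 193)/(232 + u(7, -15)) = (36 + 193)/(232 + (8 - 8*(-15) - 15*7)) = 229/(232 + (8 + 120 - 105)) = 229/(232 + 23) = 229/255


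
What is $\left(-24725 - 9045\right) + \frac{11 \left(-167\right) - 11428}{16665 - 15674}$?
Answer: $- \frac{33479335}{991} \approx -33783.0$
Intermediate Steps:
$\left(-24725 - 9045\right) + \frac{11 \left(-167\right) - 11428}{16665 - 15674} = -33770 + \frac{-1837 - 11428}{991} = -33770 - \frac{13265}{991} = - \frac{33479335}{991}$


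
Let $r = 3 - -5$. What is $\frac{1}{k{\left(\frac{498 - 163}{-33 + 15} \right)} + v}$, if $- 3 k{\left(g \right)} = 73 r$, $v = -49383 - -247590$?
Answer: $\frac{3}{594037} \approx 5.0502 \cdot 10^{-6}$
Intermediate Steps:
$r = 8$ ($r = 3 + 5 = 8$)
$v = 198207$ ($v = -49383 + 247590 = 198207$)
$k{\left(g \right)} = - \frac{584}{3}$ ($k{\left(g \right)} = - \frac{73 \cdot 8}{3} = \left(- \frac{1}{3}\right) 584 = - \frac{584}{3}$)
$\frac{1}{k{\left(\frac{498 - 163}{-33 + 15} \right)} + v} = \frac{1}{- \frac{584}{3} + 198207} = \frac{1}{\frac{594037}{3}} = \frac{3}{594037}$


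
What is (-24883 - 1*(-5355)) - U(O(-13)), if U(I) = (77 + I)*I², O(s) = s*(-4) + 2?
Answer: -401524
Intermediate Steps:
O(s) = 2 - 4*s (O(s) = -4*s + 2 = 2 - 4*s)
U(I) = I²*(77 + I)
(-24883 - 1*(-5355)) - U(O(-13)) = (-24883 - 1*(-5355)) - (2 - 4*(-13))²*(77 + (2 - 4*(-13))) = (-24883 + 5355) - (2 + 52)²*(77 + (2 + 52)) = -19528 - 54²*(77 + 54) = -19528 - 2916*131 = -19528 - 1*381996 = -19528 - 381996 = -401524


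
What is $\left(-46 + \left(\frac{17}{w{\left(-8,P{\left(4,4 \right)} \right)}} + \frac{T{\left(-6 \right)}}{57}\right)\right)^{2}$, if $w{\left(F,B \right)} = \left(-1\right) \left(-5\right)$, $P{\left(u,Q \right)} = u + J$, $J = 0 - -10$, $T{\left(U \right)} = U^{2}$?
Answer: $\frac{15896169}{9025} \approx 1761.3$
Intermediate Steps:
$J = 10$ ($J = 0 + 10 = 10$)
$P{\left(u,Q \right)} = 10 + u$ ($P{\left(u,Q \right)} = u + 10 = 10 + u$)
$w{\left(F,B \right)} = 5$
$\left(-46 + \left(\frac{17}{w{\left(-8,P{\left(4,4 \right)} \right)}} + \frac{T{\left(-6 \right)}}{57}\right)\right)^{2} = \left(-46 + \left(\frac{17}{5} + \frac{\left(-6\right)^{2}}{57}\right)\right)^{2} = \left(-46 + \left(17 \cdot \frac{1}{5} + 36 \cdot \frac{1}{57}\right)\right)^{2} = \left(-46 + \left(\frac{17}{5} + \frac{12}{19}\right)\right)^{2} = \left(-46 + \frac{383}{95}\right)^{2} = \left(- \frac{3987}{95}\right)^{2} = \frac{15896169}{9025}$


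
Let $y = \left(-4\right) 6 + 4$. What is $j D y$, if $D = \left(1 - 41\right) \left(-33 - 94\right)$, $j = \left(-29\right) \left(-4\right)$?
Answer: $-11785600$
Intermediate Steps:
$j = 116$
$D = 5080$ ($D = \left(-40\right) \left(-127\right) = 5080$)
$y = -20$ ($y = -24 + 4 = -20$)
$j D y = 116 \cdot 5080 \left(-20\right) = 589280 \left(-20\right) = -11785600$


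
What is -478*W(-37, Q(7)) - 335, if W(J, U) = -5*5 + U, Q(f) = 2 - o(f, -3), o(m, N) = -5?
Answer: 8269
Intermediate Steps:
Q(f) = 7 (Q(f) = 2 - 1*(-5) = 2 + 5 = 7)
W(J, U) = -25 + U
-478*W(-37, Q(7)) - 335 = -478*(-25 + 7) - 335 = -478*(-18) - 335 = 8604 - 335 = 8269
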